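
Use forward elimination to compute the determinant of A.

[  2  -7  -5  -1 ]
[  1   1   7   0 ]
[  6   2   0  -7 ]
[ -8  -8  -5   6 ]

det(A) = 1197

Forward elimination:
R2 <- R2 - (1/2)*R1:  [    0   9/2  19/2   1/2 ]
R3 <- R3 - (3)*R1:  [  0  23  15  -4 ]
R4 <- R4 - (-4)*R1:  [   0  -36  -25    2 ]
R3 <- R3 - (46/9)*R2:  [      0       0  -302/9   -59/9 ]
R4 <- R4 - (-8)*R2:  [  0   0  51   6 ]
R4 <- R4 - (-459/302)*R3:  [         0          0          0  -1197/302 ]
Upper-triangular form:
[ 2   -7      -5         -1 ]
[ 0  9/2    19/2        1/2 ]
[ 0    0  -302/9      -59/9 ]
[ 0    0       0  -1197/302 ]
det(A) = (-1)^0 * (2) * (9/2) * (-302/9) * (-1197/302) = 1197  (0 row swaps -> sign +1)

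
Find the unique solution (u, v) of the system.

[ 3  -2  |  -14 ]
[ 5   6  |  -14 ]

Forward elimination on [A|b]:
R2 <- R2 - (5/3)*R1:  [    0  28/3  28/3 ]
Row echelon form:
[ 3    -2  |   -14 ]
[ 0  28/3  |  28/3 ]
Back-substitution:
v = (28/3) / (28/3) = 1
u = (-14 - (-2)*(1)) / 3 = -4

(-4, 1)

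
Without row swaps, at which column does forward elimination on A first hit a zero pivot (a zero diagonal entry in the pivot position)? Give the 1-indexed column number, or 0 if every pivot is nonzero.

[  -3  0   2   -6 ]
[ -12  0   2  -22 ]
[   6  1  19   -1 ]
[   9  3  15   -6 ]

first zero-pivot column = 2

Naive forward elimination:
R2 <- R2 - (4)*R1:  [  0   0  -6   2 ]
R3 <- R3 - (-2)*R1:  [   0    1   23  -13 ]
R4 <- R4 - (-3)*R1:  [   0    3   21  -24 ]
Matrix at this point:
[ -3  0   2   -6 ]
[  0  0  -6    2 ]
[  0  1  23  -13 ]
[  0  3  21  -24 ]
Pivot entry (2,2) is zero but row 3 has 1 in column 2 -> naive elimination stops; a row interchange (e.g. R2 <-> R3) would be required here.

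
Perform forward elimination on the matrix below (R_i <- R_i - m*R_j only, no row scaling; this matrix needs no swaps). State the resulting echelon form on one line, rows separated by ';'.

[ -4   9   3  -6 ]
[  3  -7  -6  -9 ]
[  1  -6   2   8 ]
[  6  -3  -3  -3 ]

REF = [-4 9 3 -6; 0 -1/4 -15/4 -27/2; 0 0 59 209; 0 0 0 -1557/59]

Forward elimination:
R2 <- R2 - (-3/4)*R1:  [     0   -1/4  -15/4  -27/2 ]
R3 <- R3 - (-1/4)*R1:  [     0  -15/4   11/4   13/2 ]
R4 <- R4 - (-3/2)*R1:  [    0  21/2   3/2   -12 ]
R3 <- R3 - (15)*R2:  [   0    0   59  209 ]
R4 <- R4 - (-42)*R2:  [    0     0  -156  -579 ]
R4 <- R4 - (-156/59)*R3:  [        0         0         0  -1557/59 ]
Row echelon form:
[ -4     9      3        -6 ]
[  0  -1/4  -15/4     -27/2 ]
[  0     0     59       209 ]
[  0     0      0  -1557/59 ]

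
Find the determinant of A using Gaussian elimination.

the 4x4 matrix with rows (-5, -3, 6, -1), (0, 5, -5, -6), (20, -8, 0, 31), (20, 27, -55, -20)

det(A) = -600

Forward elimination:
R3 <- R3 - (-4)*R1:  [   0  -20   24   27 ]
R4 <- R4 - (-4)*R1:  [   0   15  -31  -24 ]
R3 <- R3 - (-4)*R2:  [ 0  0  4  3 ]
R4 <- R4 - (3)*R2:  [   0    0  -16   -6 ]
R4 <- R4 - (-4)*R3:  [ 0  0  0  6 ]
Upper-triangular form:
[ -5  -3   6  -1 ]
[  0   5  -5  -6 ]
[  0   0   4   3 ]
[  0   0   0   6 ]
det(A) = (-1)^0 * (-5) * (5) * (4) * (6) = -600  (0 row swaps -> sign +1)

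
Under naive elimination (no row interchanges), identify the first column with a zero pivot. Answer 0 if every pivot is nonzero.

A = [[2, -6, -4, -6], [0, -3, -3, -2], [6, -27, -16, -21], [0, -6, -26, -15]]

first zero-pivot column = 0

Naive forward elimination:
R3 <- R3 - (3)*R1:  [  0  -9  -4  -3 ]
R3 <- R3 - (3)*R2:  [ 0  0  5  3 ]
R4 <- R4 - (2)*R2:  [   0    0  -20  -11 ]
R4 <- R4 - (-4)*R3:  [ 0  0  0  1 ]
All pivots nonzero; naive elimination completes without hitting a zero pivot.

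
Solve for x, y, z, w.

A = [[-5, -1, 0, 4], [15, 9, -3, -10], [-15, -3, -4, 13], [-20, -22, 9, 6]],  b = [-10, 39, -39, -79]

(4, 2, 3, 3)

Forward elimination on [A|b]:
R2 <- R2 - (-3)*R1:  [  0   6  -3   2   9 ]
R3 <- R3 - (3)*R1:  [  0   0  -4   1  -9 ]
R4 <- R4 - (4)*R1:  [   0  -18    9  -10  -39 ]
R4 <- R4 - (-3)*R2:  [   0    0    0   -4  -12 ]
Row echelon form:
[ -5  -1   0   4  |  -10 ]
[  0   6  -3   2  |    9 ]
[  0   0  -4   1  |   -9 ]
[  0   0   0  -4  |  -12 ]
Back-substitution:
w = (-12) / -4 = 3
z = (-9 - (1)*(3)) / -4 = 3
y = (9 - (-3)*(3) - (2)*(3)) / 6 = 2
x = (-10 - (-1)*(2) - (4)*(3)) / -5 = 4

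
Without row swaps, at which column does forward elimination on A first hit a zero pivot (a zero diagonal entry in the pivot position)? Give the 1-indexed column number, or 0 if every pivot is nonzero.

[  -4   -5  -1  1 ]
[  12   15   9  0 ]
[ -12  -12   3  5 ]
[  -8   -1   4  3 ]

Naive forward elimination:
R2 <- R2 - (-3)*R1:  [ 0  0  6  3 ]
R3 <- R3 - (3)*R1:  [ 0  3  6  2 ]
R4 <- R4 - (2)*R1:  [ 0  9  6  1 ]
Matrix at this point:
[ -4  -5  -1  1 ]
[  0   0   6  3 ]
[  0   3   6  2 ]
[  0   9   6  1 ]
Pivot entry (2,2) is zero but row 3 has 3 in column 2 -> naive elimination stops; a row interchange (e.g. R2 <-> R3) would be required here.

first zero-pivot column = 2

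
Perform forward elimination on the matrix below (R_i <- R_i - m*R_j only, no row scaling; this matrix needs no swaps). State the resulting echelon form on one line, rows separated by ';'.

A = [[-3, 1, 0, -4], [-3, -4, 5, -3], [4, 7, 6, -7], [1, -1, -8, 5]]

Forward elimination:
R2 <- R2 - (1)*R1:  [  0  -5   5   1 ]
R3 <- R3 - (-4/3)*R1:  [     0   25/3      6  -37/3 ]
R4 <- R4 - (-1/3)*R1:  [    0  -2/3    -8  11/3 ]
R3 <- R3 - (-5/3)*R2:  [     0      0   43/3  -32/3 ]
R4 <- R4 - (2/15)*R2:  [     0      0  -26/3  53/15 ]
R4 <- R4 - (-26/43)*R3:  [        0         0         0  -627/215 ]
Row echelon form:
[ -3   1     0        -4 ]
[  0  -5     5         1 ]
[  0   0  43/3     -32/3 ]
[  0   0     0  -627/215 ]

REF = [-3 1 0 -4; 0 -5 5 1; 0 0 43/3 -32/3; 0 0 0 -627/215]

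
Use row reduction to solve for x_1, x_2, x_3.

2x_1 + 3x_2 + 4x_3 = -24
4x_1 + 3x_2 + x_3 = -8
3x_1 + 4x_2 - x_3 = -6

Forward elimination on [A|b]:
R2 <- R2 - (2)*R1:  [  0  -3  -7  40 ]
R3 <- R3 - (3/2)*R1:  [    0  -1/2    -7    30 ]
R3 <- R3 - (1/6)*R2:  [     0      0  -35/6   70/3 ]
Row echelon form:
[ 2   3      4  |   -24 ]
[ 0  -3     -7  |    40 ]
[ 0   0  -35/6  |  70/3 ]
Back-substitution:
x_3 = (70/3) / (-35/6) = -4
x_2 = (40 - (-7)*(-4)) / -3 = -4
x_1 = (-24 - (3)*(-4) - (4)*(-4)) / 2 = 2

(2, -4, -4)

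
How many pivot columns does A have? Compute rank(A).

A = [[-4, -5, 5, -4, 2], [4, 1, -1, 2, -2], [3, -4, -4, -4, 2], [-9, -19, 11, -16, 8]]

rank(A) = 3

Row reduction:
R2 <- R2 - (-1)*R1:  [  0  -4   4  -2   0 ]
R3 <- R3 - (-3/4)*R1:  [     0  -31/4   -1/4     -7    7/2 ]
R4 <- R4 - (9/4)*R1:  [     0  -31/4   -1/4     -7    7/2 ]
R3 <- R3 - (31/16)*R2:  [     0      0     -8  -25/8    7/2 ]
R4 <- R4 - (31/16)*R2:  [     0      0     -8  -25/8    7/2 ]
R4 <- R4 - (1)*R3:  [ 0  0  0  0  0 ]
Row echelon form:
[ -4  -5   5     -4    2 ]
[  0  -4   4     -2    0 ]
[  0   0  -8  -25/8  7/2 ]
[  0   0   0      0    0 ]
Nonzero rows / pivot columns: 3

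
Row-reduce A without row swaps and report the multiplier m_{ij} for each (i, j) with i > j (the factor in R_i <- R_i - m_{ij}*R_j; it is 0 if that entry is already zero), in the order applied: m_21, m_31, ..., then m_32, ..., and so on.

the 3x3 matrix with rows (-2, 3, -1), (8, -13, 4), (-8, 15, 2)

multipliers: -4, 4, -3

Forward elimination:
R2 <- R2 - (-4)*R1:  [  0  -1   0 ]
R3 <- R3 - (4)*R1:  [ 0  3  6 ]
R3 <- R3 - (-3)*R2:  [ 0  0  6 ]
Multipliers (in order of application): m_{21} = -4, m_{31} = 4, m_{32} = -3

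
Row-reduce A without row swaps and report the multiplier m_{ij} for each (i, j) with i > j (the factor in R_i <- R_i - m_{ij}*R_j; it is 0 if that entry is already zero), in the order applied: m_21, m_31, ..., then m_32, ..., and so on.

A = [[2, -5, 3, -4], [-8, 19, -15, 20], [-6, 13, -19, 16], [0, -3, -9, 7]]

Forward elimination:
R2 <- R2 - (-4)*R1:  [  0  -1  -3   4 ]
R3 <- R3 - (-3)*R1:  [   0   -2  -10    4 ]
R4: entry in column 1 is already 0 -> m_{41} = 0 (no row operation needed)
R3 <- R3 - (2)*R2:  [  0   0  -4  -4 ]
R4 <- R4 - (3)*R2:  [  0   0   0  -5 ]
R4: entry in column 3 is already 0 -> m_{43} = 0 (no row operation needed)
Multipliers (in order of application): m_{21} = -4, m_{31} = -3, m_{41} = 0, m_{32} = 2, m_{42} = 3, m_{43} = 0

multipliers: -4, -3, 0, 2, 3, 0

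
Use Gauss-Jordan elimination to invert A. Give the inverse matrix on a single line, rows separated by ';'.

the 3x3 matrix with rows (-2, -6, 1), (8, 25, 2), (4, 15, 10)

Gauss-Jordan on [A | I]:
R1 <- (1/-2)*R1:  [    1     3  -1/2  |  -1/2     0     0 ]
R2 <- R2 - (8)*R1:  [ 0  1  6  |  4  1  0 ]
R3 <- R3 - (4)*R1:  [  0   3  12  |   2   0   1 ]
R1 <- R1 - (3)*R2:  [     1      0  -37/2  |  -25/2     -3      0 ]
R3 <- R3 - (3)*R2:  [   0    0   -6  |  -10   -3    1 ]
R3 <- (1/-6)*R3:  [    0     0     1  |   5/3   1/2  -1/6 ]
R1 <- R1 - (-37/2)*R3:  [      1       0       0  |    55/3    25/4  -37/12 ]
R2 <- R2 - (6)*R3:  [  0   1   0  |  -6  -2   1 ]
Right block of [I | A^{-1}] is the inverse:
[ 55/3  25/4  -37/12 ]
[   -6    -2       1 ]
[  5/3   1/2    -1/6 ]

inverse = [55/3 25/4 -37/12; -6 -2 1; 5/3 1/2 -1/6]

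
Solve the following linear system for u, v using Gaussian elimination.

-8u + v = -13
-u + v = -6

Forward elimination on [A|b]:
R2 <- R2 - (1/8)*R1:  [     0    7/8  -35/8 ]
Row echelon form:
[ -8    1  |    -13 ]
[  0  7/8  |  -35/8 ]
Back-substitution:
v = (-35/8) / (7/8) = -5
u = (-13 - (1)*(-5)) / -8 = 1

(1, -5)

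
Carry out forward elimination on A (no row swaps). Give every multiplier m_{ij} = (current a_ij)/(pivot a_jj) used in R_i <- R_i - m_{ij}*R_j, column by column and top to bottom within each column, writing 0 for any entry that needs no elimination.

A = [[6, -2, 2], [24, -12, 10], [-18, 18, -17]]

Forward elimination:
R2 <- R2 - (4)*R1:  [  0  -4   2 ]
R3 <- R3 - (-3)*R1:  [   0   12  -11 ]
R3 <- R3 - (-3)*R2:  [  0   0  -5 ]
Multipliers (in order of application): m_{21} = 4, m_{31} = -3, m_{32} = -3

multipliers: 4, -3, -3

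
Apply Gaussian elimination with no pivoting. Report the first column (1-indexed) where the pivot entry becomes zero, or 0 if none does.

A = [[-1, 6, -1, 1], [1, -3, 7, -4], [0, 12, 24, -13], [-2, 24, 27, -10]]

Naive forward elimination:
R2 <- R2 - (-1)*R1:  [  0   3   6  -3 ]
R4 <- R4 - (2)*R1:  [   0   12   29  -12 ]
R3 <- R3 - (4)*R2:  [  0   0   0  -1 ]
R4 <- R4 - (4)*R2:  [ 0  0  5  0 ]
Matrix at this point:
[ -1  6  -1   1 ]
[  0  3   6  -3 ]
[  0  0   0  -1 ]
[  0  0   5   0 ]
Pivot entry (3,3) is zero but row 4 has 5 in column 3 -> naive elimination stops; a row interchange (e.g. R3 <-> R4) would be required here.

first zero-pivot column = 3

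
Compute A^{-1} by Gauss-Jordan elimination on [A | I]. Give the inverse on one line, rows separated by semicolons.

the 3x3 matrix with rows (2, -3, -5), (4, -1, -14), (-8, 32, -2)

Gauss-Jordan on [A | I]:
R1 <- (1/2)*R1:  [    1  -3/2  -5/2  |   1/2     0     0 ]
R2 <- R2 - (4)*R1:  [  0   5  -4  |  -2   1   0 ]
R3 <- R3 - (-8)*R1:  [   0   20  -22  |    4    0    1 ]
R2 <- (1/5)*R2:  [    0     1  -4/5  |  -2/5   1/5     0 ]
R1 <- R1 - (-3/2)*R2:  [      1       0  -37/10  |   -1/10    3/10       0 ]
R3 <- R3 - (20)*R2:  [  0   0  -6  |  12  -4   1 ]
R3 <- (1/-6)*R3:  [    0     0     1  |    -2   2/3  -1/6 ]
R1 <- R1 - (-37/10)*R3:  [      1       0       0  |   -15/2   83/30  -37/60 ]
R2 <- R2 - (-4/5)*R3:  [     0      1      0  |     -2  11/15  -2/15 ]
Right block of [I | A^{-1}] is the inverse:
[ -15/2  83/30  -37/60 ]
[    -2  11/15   -2/15 ]
[    -2    2/3    -1/6 ]

inverse = [-15/2 83/30 -37/60; -2 11/15 -2/15; -2 2/3 -1/6]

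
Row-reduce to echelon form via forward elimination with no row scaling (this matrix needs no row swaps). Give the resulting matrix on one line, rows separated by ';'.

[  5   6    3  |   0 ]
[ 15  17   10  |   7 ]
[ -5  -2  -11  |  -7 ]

Forward elimination:
R2 <- R2 - (3)*R1:  [  0  -1   1   7 ]
R3 <- R3 - (-1)*R1:  [  0   4  -8  -7 ]
R3 <- R3 - (-4)*R2:  [  0   0  -4  21 ]
Row echelon form:
[ 5   6   3  |   0 ]
[ 0  -1   1  |   7 ]
[ 0   0  -4  |  21 ]

REF = [5 6 3 0; 0 -1 1 7; 0 0 -4 21]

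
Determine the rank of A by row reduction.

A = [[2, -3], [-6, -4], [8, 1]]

Row reduction:
R2 <- R2 - (-3)*R1:  [   0  -13 ]
R3 <- R3 - (4)*R1:  [  0  13 ]
R3 <- R3 - (-1)*R2:  [ 0  0 ]
Row echelon form:
[ 2   -3 ]
[ 0  -13 ]
[ 0    0 ]
Nonzero rows / pivot columns: 2

rank(A) = 2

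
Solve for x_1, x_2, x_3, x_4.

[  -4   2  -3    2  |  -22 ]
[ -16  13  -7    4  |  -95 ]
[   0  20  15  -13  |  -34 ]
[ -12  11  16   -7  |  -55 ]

(3, -3, 0, -2)

Forward elimination on [A|b]:
R2 <- R2 - (4)*R1:  [  0   5   5  -4  -7 ]
R4 <- R4 - (3)*R1:  [   0    5   25  -13   11 ]
R3 <- R3 - (4)*R2:  [  0   0  -5   3  -6 ]
R4 <- R4 - (1)*R2:  [  0   0  20  -9  18 ]
R4 <- R4 - (-4)*R3:  [  0   0   0   3  -6 ]
Row echelon form:
[ -4  2  -3   2  |  -22 ]
[  0  5   5  -4  |   -7 ]
[  0  0  -5   3  |   -6 ]
[  0  0   0   3  |   -6 ]
Back-substitution:
x_4 = (-6) / 3 = -2
x_3 = (-6 - (3)*(-2)) / -5 = 0
x_2 = (-7 - (5)*(0) - (-4)*(-2)) / 5 = -3
x_1 = (-22 - (2)*(-3) - (-3)*(0) - (2)*(-2)) / -4 = 3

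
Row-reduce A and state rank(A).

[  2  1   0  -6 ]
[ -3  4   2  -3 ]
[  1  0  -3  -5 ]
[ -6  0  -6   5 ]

rank(A) = 4

Row reduction:
R2 <- R2 - (-3/2)*R1:  [    0  11/2     2   -12 ]
R3 <- R3 - (1/2)*R1:  [    0  -1/2    -3    -2 ]
R4 <- R4 - (-3)*R1:  [   0    3   -6  -13 ]
R3 <- R3 - (-1/11)*R2:  [      0       0  -31/11  -34/11 ]
R4 <- R4 - (6/11)*R2:  [      0       0  -78/11  -71/11 ]
R4 <- R4 - (78/31)*R3:  [     0      0      0  41/31 ]
Row echelon form:
[ 2     1       0      -6 ]
[ 0  11/2       2     -12 ]
[ 0     0  -31/11  -34/11 ]
[ 0     0       0   41/31 ]
Nonzero rows / pivot columns: 4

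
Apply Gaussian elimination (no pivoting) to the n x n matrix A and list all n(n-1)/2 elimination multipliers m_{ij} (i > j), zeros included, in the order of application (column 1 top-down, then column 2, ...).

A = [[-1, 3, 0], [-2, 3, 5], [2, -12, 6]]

Forward elimination:
R2 <- R2 - (2)*R1:  [  0  -3   5 ]
R3 <- R3 - (-2)*R1:  [  0  -6   6 ]
R3 <- R3 - (2)*R2:  [  0   0  -4 ]
Multipliers (in order of application): m_{21} = 2, m_{31} = -2, m_{32} = 2

multipliers: 2, -2, 2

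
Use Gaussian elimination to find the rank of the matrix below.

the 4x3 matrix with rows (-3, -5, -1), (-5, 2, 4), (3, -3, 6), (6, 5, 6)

rank(A) = 3

Row reduction:
R2 <- R2 - (5/3)*R1:  [    0  31/3  17/3 ]
R3 <- R3 - (-1)*R1:  [  0  -8   5 ]
R4 <- R4 - (-2)*R1:  [  0  -5   4 ]
R3 <- R3 - (-24/31)*R2:  [      0       0  291/31 ]
R4 <- R4 - (-15/31)*R2:  [      0       0  209/31 ]
R4 <- R4 - (209/291)*R3:  [ 0  0  0 ]
Row echelon form:
[ -3    -5      -1 ]
[  0  31/3    17/3 ]
[  0     0  291/31 ]
[  0     0       0 ]
Nonzero rows / pivot columns: 3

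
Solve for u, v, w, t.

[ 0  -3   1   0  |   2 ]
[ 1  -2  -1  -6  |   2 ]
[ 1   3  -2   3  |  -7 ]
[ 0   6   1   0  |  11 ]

(3, 1, 5, -1)

Forward elimination on [A|b]:
R1 <-> R2   (pivot in column 1 was zero)
[ 1  -2  -1  -6   2 ]
[ 0  -3   1   0   2 ]
[ 1   3  -2   3  -7 ]
[ 0   6   1   0  11 ]
R3 <- R3 - (1)*R1:  [  0   5  -1   9  -9 ]
R3 <- R3 - (-5/3)*R2:  [     0      0    2/3      9  -17/3 ]
R4 <- R4 - (-2)*R2:  [  0   0   3   0  15 ]
R4 <- R4 - (9/2)*R3:  [     0      0      0  -81/2   81/2 ]
Row echelon form:
[ 1  -2   -1     -6  |      2 ]
[ 0  -3    1      0  |      2 ]
[ 0   0  2/3      9  |  -17/3 ]
[ 0   0    0  -81/2  |   81/2 ]
Back-substitution:
t = (81/2) / (-81/2) = -1
w = (-17/3 - (9)*(-1)) / (2/3) = 5
v = (2 - (1)*(5)) / -3 = 1
u = (2 - (-2)*(1) - (-1)*(5) - (-6)*(-1)) / 1 = 3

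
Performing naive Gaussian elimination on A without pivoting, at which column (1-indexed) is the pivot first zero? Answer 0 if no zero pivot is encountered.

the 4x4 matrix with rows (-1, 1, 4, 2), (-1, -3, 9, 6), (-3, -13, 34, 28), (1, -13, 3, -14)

Naive forward elimination:
R2 <- R2 - (1)*R1:  [  0  -4   5   4 ]
R3 <- R3 - (3)*R1:  [   0  -16   22   22 ]
R4 <- R4 - (-1)*R1:  [   0  -12    7  -12 ]
R3 <- R3 - (4)*R2:  [ 0  0  2  6 ]
R4 <- R4 - (3)*R2:  [   0    0   -8  -24 ]
R4 <- R4 - (-4)*R3:  [ 0  0  0  0 ]
Matrix at this point:
[ -1   1  4  2 ]
[  0  -4  5  4 ]
[  0   0  2  6 ]
[  0   0  0  0 ]
Pivot entry (4,4) in the last row is zero and there are no rows below to swap with -> zero pivot in column 4 (A is singular).

first zero-pivot column = 4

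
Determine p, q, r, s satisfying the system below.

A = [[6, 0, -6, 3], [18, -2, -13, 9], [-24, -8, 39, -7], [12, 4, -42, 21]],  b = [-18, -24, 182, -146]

Forward elimination on [A|b]:
R2 <- R2 - (3)*R1:  [  0  -2   5   0  30 ]
R3 <- R3 - (-4)*R1:  [   0   -8   15    5  110 ]
R4 <- R4 - (2)*R1:  [    0     4   -30    15  -110 ]
R3 <- R3 - (4)*R2:  [   0    0   -5    5  -10 ]
R4 <- R4 - (-2)*R2:  [   0    0  -20   15  -50 ]
R4 <- R4 - (4)*R3:  [   0    0    0   -5  -10 ]
Row echelon form:
[ 6   0  -6   3  |  -18 ]
[ 0  -2   5   0  |   30 ]
[ 0   0  -5   5  |  -10 ]
[ 0   0   0  -5  |  -10 ]
Back-substitution:
s = (-10) / -5 = 2
r = (-10 - (5)*(2)) / -5 = 4
q = (30 - (5)*(4)) / -2 = -5
p = (-18 - (-6)*(4) - (3)*(2)) / 6 = 0

(0, -5, 4, 2)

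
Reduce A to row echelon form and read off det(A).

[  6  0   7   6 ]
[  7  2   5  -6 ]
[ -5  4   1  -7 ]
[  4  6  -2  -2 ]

det(A) = 4398

Forward elimination:
R2 <- R2 - (7/6)*R1:  [     0      2  -19/6    -13 ]
R3 <- R3 - (-5/6)*R1:  [    0     4  41/6    -2 ]
R4 <- R4 - (2/3)*R1:  [     0      6  -20/3     -6 ]
R3 <- R3 - (2)*R2:  [    0     0  79/6    24 ]
R4 <- R4 - (3)*R2:  [    0     0  17/6    33 ]
R4 <- R4 - (17/79)*R3:  [       0        0        0  2199/79 ]
Upper-triangular form:
[ 6  0      7        6 ]
[ 0  2  -19/6      -13 ]
[ 0  0   79/6       24 ]
[ 0  0      0  2199/79 ]
det(A) = (-1)^0 * (6) * (2) * (79/6) * (2199/79) = 4398  (0 row swaps -> sign +1)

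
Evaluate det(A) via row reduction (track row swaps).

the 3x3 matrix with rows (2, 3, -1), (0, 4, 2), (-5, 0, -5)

Forward elimination:
R3 <- R3 - (-5/2)*R1:  [     0   15/2  -15/2 ]
R3 <- R3 - (15/8)*R2:  [     0      0  -45/4 ]
Upper-triangular form:
[ 2  3     -1 ]
[ 0  4      2 ]
[ 0  0  -45/4 ]
det(A) = (-1)^0 * (2) * (4) * (-45/4) = -90  (0 row swaps -> sign +1)

det(A) = -90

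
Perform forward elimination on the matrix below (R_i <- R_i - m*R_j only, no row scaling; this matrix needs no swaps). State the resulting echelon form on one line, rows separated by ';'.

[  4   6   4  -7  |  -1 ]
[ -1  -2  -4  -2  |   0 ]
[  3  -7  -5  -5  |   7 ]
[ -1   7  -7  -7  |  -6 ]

REF = [4 6 4 -7 -1; 0 -1/2 -3 -15/4 -1/4; 0 0 61 173/2 27/2; 0 0 0 508/61 129/61]

Forward elimination:
R2 <- R2 - (-1/4)*R1:  [     0   -1/2     -3  -15/4   -1/4 ]
R3 <- R3 - (3/4)*R1:  [     0  -23/2     -8    1/4   31/4 ]
R4 <- R4 - (-1/4)*R1:  [     0   17/2     -6  -35/4  -25/4 ]
R3 <- R3 - (23)*R2:  [     0      0     61  173/2   27/2 ]
R4 <- R4 - (-17)*R2:  [      0       0     -57  -145/2   -21/2 ]
R4 <- R4 - (-57/61)*R3:  [      0       0       0  508/61  129/61 ]
Row echelon form:
[ 4     6   4      -7  |      -1 ]
[ 0  -1/2  -3   -15/4  |    -1/4 ]
[ 0     0  61   173/2  |    27/2 ]
[ 0     0   0  508/61  |  129/61 ]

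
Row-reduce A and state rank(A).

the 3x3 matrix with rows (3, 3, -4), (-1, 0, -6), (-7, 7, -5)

Row reduction:
R2 <- R2 - (-1/3)*R1:  [     0      1  -22/3 ]
R3 <- R3 - (-7/3)*R1:  [     0     14  -43/3 ]
R3 <- R3 - (14)*R2:  [     0      0  265/3 ]
Row echelon form:
[ 3  3     -4 ]
[ 0  1  -22/3 ]
[ 0  0  265/3 ]
Nonzero rows / pivot columns: 3

rank(A) = 3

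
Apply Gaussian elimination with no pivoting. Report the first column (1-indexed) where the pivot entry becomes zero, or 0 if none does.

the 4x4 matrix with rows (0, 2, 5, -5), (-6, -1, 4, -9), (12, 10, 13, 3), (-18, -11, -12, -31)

Naive forward elimination:
Pivot entry (1,1) is zero but row 2 has -6 in column 1 -> naive elimination stops; a row interchange (e.g. R1 <-> R2) would be required here.

first zero-pivot column = 1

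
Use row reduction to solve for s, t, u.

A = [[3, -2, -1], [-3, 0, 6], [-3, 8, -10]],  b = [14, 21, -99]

(3, -5, 5)

Forward elimination on [A|b]:
R2 <- R2 - (-1)*R1:  [  0  -2   5  35 ]
R3 <- R3 - (-1)*R1:  [   0    6  -11  -85 ]
R3 <- R3 - (-3)*R2:  [  0   0   4  20 ]
Row echelon form:
[ 3  -2  -1  |  14 ]
[ 0  -2   5  |  35 ]
[ 0   0   4  |  20 ]
Back-substitution:
u = (20) / 4 = 5
t = (35 - (5)*(5)) / -2 = -5
s = (14 - (-2)*(-5) - (-1)*(5)) / 3 = 3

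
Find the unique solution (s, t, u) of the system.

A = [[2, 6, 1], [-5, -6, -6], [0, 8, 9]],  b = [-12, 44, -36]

(-4, 0, -4)

Forward elimination on [A|b]:
R2 <- R2 - (-5/2)*R1:  [    0     9  -7/2    14 ]
R3 <- R3 - (8/9)*R2:  [      0       0   109/9  -436/9 ]
Row echelon form:
[ 2  6      1  |     -12 ]
[ 0  9   -7/2  |      14 ]
[ 0  0  109/9  |  -436/9 ]
Back-substitution:
u = (-436/9) / (109/9) = -4
t = (14 - (-7/2)*(-4)) / 9 = 0
s = (-12 - (6)*(0) - (1)*(-4)) / 2 = -4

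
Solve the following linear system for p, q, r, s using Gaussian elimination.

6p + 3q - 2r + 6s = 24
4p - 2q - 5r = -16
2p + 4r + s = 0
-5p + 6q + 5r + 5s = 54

(-2, 4, 0, 4)

Forward elimination on [A|b]:
R2 <- R2 - (2/3)*R1:  [     0     -4  -11/3     -4    -32 ]
R3 <- R3 - (1/3)*R1:  [    0    -1  14/3    -1    -8 ]
R4 <- R4 - (-5/6)*R1:  [    0  17/2  10/3    10    74 ]
R3 <- R3 - (1/4)*R2:  [     0      0  67/12      0      0 ]
R4 <- R4 - (-17/8)*R2:  [       0        0  -107/24      3/2        6 ]
R4 <- R4 - (-107/134)*R3:  [   0    0    0  3/2    6 ]
Row echelon form:
[ 6   3     -2    6  |   24 ]
[ 0  -4  -11/3   -4  |  -32 ]
[ 0   0  67/12    0  |    0 ]
[ 0   0      0  3/2  |    6 ]
Back-substitution:
s = (6) / (3/2) = 4
r = (0) / (67/12) = 0
q = (-32 - (-11/3)*(0) - (-4)*(4)) / -4 = 4
p = (24 - (3)*(4) - (-2)*(0) - (6)*(4)) / 6 = -2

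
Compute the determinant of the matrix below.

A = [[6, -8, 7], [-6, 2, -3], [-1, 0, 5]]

Forward elimination:
R2 <- R2 - (-1)*R1:  [  0  -6   4 ]
R3 <- R3 - (-1/6)*R1:  [    0  -4/3  37/6 ]
R3 <- R3 - (2/9)*R2:  [     0      0  95/18 ]
Upper-triangular form:
[ 6  -8      7 ]
[ 0  -6      4 ]
[ 0   0  95/18 ]
det(A) = (-1)^0 * (6) * (-6) * (95/18) = -190  (0 row swaps -> sign +1)

det(A) = -190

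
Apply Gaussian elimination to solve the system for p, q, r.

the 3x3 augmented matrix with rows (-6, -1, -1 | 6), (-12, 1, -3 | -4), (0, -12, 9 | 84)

Forward elimination on [A|b]:
R2 <- R2 - (2)*R1:  [   0    3   -1  -16 ]
R3 <- R3 - (-4)*R2:  [  0   0   5  20 ]
Row echelon form:
[ -6  -1  -1  |    6 ]
[  0   3  -1  |  -16 ]
[  0   0   5  |   20 ]
Back-substitution:
r = (20) / 5 = 4
q = (-16 - (-1)*(4)) / 3 = -4
p = (6 - (-1)*(-4) - (-1)*(4)) / -6 = -1

(-1, -4, 4)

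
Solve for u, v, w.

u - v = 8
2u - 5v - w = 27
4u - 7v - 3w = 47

(5, -3, -2)

Forward elimination on [A|b]:
R2 <- R2 - (2)*R1:  [  0  -3  -1  11 ]
R3 <- R3 - (4)*R1:  [  0  -3  -3  15 ]
R3 <- R3 - (1)*R2:  [  0   0  -2   4 ]
Row echelon form:
[ 1  -1   0  |   8 ]
[ 0  -3  -1  |  11 ]
[ 0   0  -2  |   4 ]
Back-substitution:
w = (4) / -2 = -2
v = (11 - (-1)*(-2)) / -3 = -3
u = (8 - (-1)*(-3)) / 1 = 5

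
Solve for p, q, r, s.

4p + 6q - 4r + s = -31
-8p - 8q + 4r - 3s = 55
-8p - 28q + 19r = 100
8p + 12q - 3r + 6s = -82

Forward elimination on [A|b]:
R2 <- R2 - (-2)*R1:  [  0   4  -4  -1  -7 ]
R3 <- R3 - (-2)*R1:  [   0  -16   11    2   38 ]
R4 <- R4 - (2)*R1:  [   0    0    5    4  -20 ]
R3 <- R3 - (-4)*R2:  [  0   0  -5  -2  10 ]
R4 <- R4 - (-1)*R3:  [   0    0    0    2  -10 ]
Row echelon form:
[ 4  6  -4   1  |  -31 ]
[ 0  4  -4  -1  |   -7 ]
[ 0  0  -5  -2  |   10 ]
[ 0  0   0   2  |  -10 ]
Back-substitution:
s = (-10) / 2 = -5
r = (10 - (-2)*(-5)) / -5 = 0
q = (-7 - (-4)*(0) - (-1)*(-5)) / 4 = -3
p = (-31 - (6)*(-3) - (-4)*(0) - (1)*(-5)) / 4 = -2

(-2, -3, 0, -5)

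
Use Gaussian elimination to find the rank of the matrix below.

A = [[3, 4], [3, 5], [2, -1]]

rank(A) = 2

Row reduction:
R2 <- R2 - (1)*R1:  [ 0  1 ]
R3 <- R3 - (2/3)*R1:  [     0  -11/3 ]
R3 <- R3 - (-11/3)*R2:  [ 0  0 ]
Row echelon form:
[ 3  4 ]
[ 0  1 ]
[ 0  0 ]
Nonzero rows / pivot columns: 2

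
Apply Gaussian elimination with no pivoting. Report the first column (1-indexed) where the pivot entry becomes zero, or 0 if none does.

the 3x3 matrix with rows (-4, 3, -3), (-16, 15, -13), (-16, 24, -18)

Naive forward elimination:
R2 <- R2 - (4)*R1:  [  0   3  -1 ]
R3 <- R3 - (4)*R1:  [  0  12  -6 ]
R3 <- R3 - (4)*R2:  [  0   0  -2 ]
All pivots nonzero; naive elimination completes without hitting a zero pivot.

first zero-pivot column = 0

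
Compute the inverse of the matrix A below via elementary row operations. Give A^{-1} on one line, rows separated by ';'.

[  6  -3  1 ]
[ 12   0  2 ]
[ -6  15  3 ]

inverse = [-5/24 1/6 -1/24; -1/3 1/6 0; 5/4 -1/2 1/4]

Gauss-Jordan on [A | I]:
R1 <- (1/6)*R1:  [    1  -1/2   1/6  |   1/6     0     0 ]
R2 <- R2 - (12)*R1:  [  0   6   0  |  -2   1   0 ]
R3 <- R3 - (-6)*R1:  [  0  12   4  |   1   0   1 ]
R2 <- (1/6)*R2:  [    0     1     0  |  -1/3   1/6     0 ]
R1 <- R1 - (-1/2)*R2:  [    1     0   1/6  |     0  1/12     0 ]
R3 <- R3 - (12)*R2:  [  0   0   4  |   5  -2   1 ]
R3 <- (1/4)*R3:  [    0     0     1  |   5/4  -1/2   1/4 ]
R1 <- R1 - (1/6)*R3:  [     1      0      0  |  -5/24    1/6  -1/24 ]
Right block of [I | A^{-1}] is the inverse:
[ -5/24   1/6  -1/24 ]
[  -1/3   1/6      0 ]
[   5/4  -1/2    1/4 ]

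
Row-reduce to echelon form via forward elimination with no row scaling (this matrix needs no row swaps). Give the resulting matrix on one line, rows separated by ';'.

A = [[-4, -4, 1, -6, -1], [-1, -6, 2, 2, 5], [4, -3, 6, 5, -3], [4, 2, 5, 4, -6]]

REF = [-4 -4 1 -6 -1; 0 -5 7/4 7/2 21/4; 0 0 91/20 -59/10 -227/20; 0 0 0 316/91 375/91]

Forward elimination:
R2 <- R2 - (1/4)*R1:  [    0    -5   7/4   7/2  21/4 ]
R3 <- R3 - (-1)*R1:  [  0  -7   7  -1  -4 ]
R4 <- R4 - (-1)*R1:  [  0  -2   6  -2  -7 ]
R3 <- R3 - (7/5)*R2:  [       0        0    91/20   -59/10  -227/20 ]
R4 <- R4 - (2/5)*R2:  [      0       0   53/10   -17/5  -91/10 ]
R4 <- R4 - (106/91)*R3:  [      0       0       0  316/91  375/91 ]
Row echelon form:
[ -4  -4      1      -6       -1 ]
[  0  -5    7/4     7/2     21/4 ]
[  0   0  91/20  -59/10  -227/20 ]
[  0   0      0  316/91   375/91 ]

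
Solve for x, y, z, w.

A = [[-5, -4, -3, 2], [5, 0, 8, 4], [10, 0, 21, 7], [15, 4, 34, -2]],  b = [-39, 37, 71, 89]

Forward elimination on [A|b]:
R2 <- R2 - (-1)*R1:  [  0  -4   5   6  -2 ]
R3 <- R3 - (-2)*R1:  [  0  -8  15  11  -7 ]
R4 <- R4 - (-3)*R1:  [   0   -8   25    4  -28 ]
R3 <- R3 - (2)*R2:  [  0   0   5  -1  -3 ]
R4 <- R4 - (2)*R2:  [   0    0   15   -8  -24 ]
R4 <- R4 - (3)*R3:  [   0    0    0   -5  -15 ]
Row echelon form:
[ -5  -4  -3   2  |  -39 ]
[  0  -4   5   6  |   -2 ]
[  0   0   5  -1  |   -3 ]
[  0   0   0  -5  |  -15 ]
Back-substitution:
w = (-15) / -5 = 3
z = (-3 - (-1)*(3)) / 5 = 0
y = (-2 - (5)*(0) - (6)*(3)) / -4 = 5
x = (-39 - (-4)*(5) - (-3)*(0) - (2)*(3)) / -5 = 5

(5, 5, 0, 3)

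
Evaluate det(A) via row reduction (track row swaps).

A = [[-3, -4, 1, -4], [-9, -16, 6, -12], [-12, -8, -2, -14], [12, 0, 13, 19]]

Forward elimination:
R2 <- R2 - (3)*R1:  [  0  -4   3   0 ]
R3 <- R3 - (4)*R1:  [  0   8  -6   2 ]
R4 <- R4 - (-4)*R1:  [   0  -16   17    3 ]
R3 <- R3 - (-2)*R2:  [ 0  0  0  2 ]
R4 <- R4 - (4)*R2:  [ 0  0  5  3 ]
R3 <-> R4   (pivot in column 3 was zero)
[ -3  -4  1  -4 ]
[  0  -4  3   0 ]
[  0   0  5   3 ]
[  0   0  0   2 ]
Upper-triangular form:
[ -3  -4  1  -4 ]
[  0  -4  3   0 ]
[  0   0  5   3 ]
[  0   0  0   2 ]
det(A) = (-1)^1 * (-3) * (-4) * (5) * (2) = -120  (1 row swap -> sign -1)

det(A) = -120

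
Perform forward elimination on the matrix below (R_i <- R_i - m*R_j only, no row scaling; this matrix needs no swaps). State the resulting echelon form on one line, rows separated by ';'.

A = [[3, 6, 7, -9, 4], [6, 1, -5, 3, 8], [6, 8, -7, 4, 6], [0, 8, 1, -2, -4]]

Forward elimination:
R2 <- R2 - (2)*R1:  [   0  -11  -19   21    0 ]
R3 <- R3 - (2)*R1:  [   0   -4  -21   22   -2 ]
R3 <- R3 - (4/11)*R2:  [       0        0  -155/11   158/11       -2 ]
R4 <- R4 - (-8/11)*R2:  [       0        0  -141/11   146/11       -4 ]
R4 <- R4 - (141/155)*R3:  [        0         0         0    32/155  -338/155 ]
Row echelon form:
[ 3    6        7      -9         4 ]
[ 0  -11      -19      21         0 ]
[ 0    0  -155/11  158/11        -2 ]
[ 0    0        0  32/155  -338/155 ]

REF = [3 6 7 -9 4; 0 -11 -19 21 0; 0 0 -155/11 158/11 -2; 0 0 0 32/155 -338/155]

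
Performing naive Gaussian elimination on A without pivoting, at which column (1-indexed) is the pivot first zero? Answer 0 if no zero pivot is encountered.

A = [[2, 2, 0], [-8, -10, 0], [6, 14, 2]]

first zero-pivot column = 0

Naive forward elimination:
R2 <- R2 - (-4)*R1:  [  0  -2   0 ]
R3 <- R3 - (3)*R1:  [ 0  8  2 ]
R3 <- R3 - (-4)*R2:  [ 0  0  2 ]
All pivots nonzero; naive elimination completes without hitting a zero pivot.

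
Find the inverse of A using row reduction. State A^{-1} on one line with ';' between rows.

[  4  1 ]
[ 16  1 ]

inverse = [-1/12 1/12; 4/3 -1/3]

Gauss-Jordan on [A | I]:
R1 <- (1/4)*R1:  [   1  1/4  |  1/4    0 ]
R2 <- R2 - (16)*R1:  [  0  -3  |  -4   1 ]
R2 <- (1/-3)*R2:  [    0     1  |   4/3  -1/3 ]
R1 <- R1 - (1/4)*R2:  [     1      0  |  -1/12   1/12 ]
Right block of [I | A^{-1}] is the inverse:
[ -1/12  1/12 ]
[   4/3  -1/3 ]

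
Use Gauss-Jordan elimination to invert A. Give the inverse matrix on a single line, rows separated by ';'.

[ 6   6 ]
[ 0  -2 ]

inverse = [1/6 1/2; 0 -1/2]

Gauss-Jordan on [A | I]:
R1 <- (1/6)*R1:  [   1    1  |  1/6    0 ]
R2 <- (1/-2)*R2:  [    0     1  |     0  -1/2 ]
R1 <- R1 - (1)*R2:  [   1    0  |  1/6  1/2 ]
Right block of [I | A^{-1}] is the inverse:
[ 1/6   1/2 ]
[   0  -1/2 ]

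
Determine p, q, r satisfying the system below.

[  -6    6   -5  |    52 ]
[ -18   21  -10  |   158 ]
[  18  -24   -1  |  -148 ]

Forward elimination on [A|b]:
R2 <- R2 - (3)*R1:  [ 0  3  5  2 ]
R3 <- R3 - (-3)*R1:  [   0   -6  -16    8 ]
R3 <- R3 - (-2)*R2:  [  0   0  -6  12 ]
Row echelon form:
[ -6  6  -5  |  52 ]
[  0  3   5  |   2 ]
[  0  0  -6  |  12 ]
Back-substitution:
r = (12) / -6 = -2
q = (2 - (5)*(-2)) / 3 = 4
p = (52 - (6)*(4) - (-5)*(-2)) / -6 = -3

(-3, 4, -2)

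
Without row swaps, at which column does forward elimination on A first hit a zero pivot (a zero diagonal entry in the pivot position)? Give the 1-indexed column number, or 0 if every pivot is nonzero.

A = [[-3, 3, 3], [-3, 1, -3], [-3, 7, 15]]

Naive forward elimination:
R2 <- R2 - (1)*R1:  [  0  -2  -6 ]
R3 <- R3 - (1)*R1:  [  0   4  12 ]
R3 <- R3 - (-2)*R2:  [ 0  0  0 ]
Matrix at this point:
[ -3   3   3 ]
[  0  -2  -6 ]
[  0   0   0 ]
Pivot entry (3,3) in the last row is zero and there are no rows below to swap with -> zero pivot in column 3 (A is singular).

first zero-pivot column = 3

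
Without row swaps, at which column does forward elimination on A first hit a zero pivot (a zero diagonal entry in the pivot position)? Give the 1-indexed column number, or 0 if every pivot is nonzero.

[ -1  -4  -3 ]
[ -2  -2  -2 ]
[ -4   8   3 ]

Naive forward elimination:
R2 <- R2 - (2)*R1:  [ 0  6  4 ]
R3 <- R3 - (4)*R1:  [  0  24  15 ]
R3 <- R3 - (4)*R2:  [  0   0  -1 ]
All pivots nonzero; naive elimination completes without hitting a zero pivot.

first zero-pivot column = 0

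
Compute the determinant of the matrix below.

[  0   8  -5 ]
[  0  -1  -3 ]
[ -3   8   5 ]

det(A) = 87

Forward elimination:
R1 <-> R3   (pivot in column 1 was zero)
[ -3   8   5 ]
[  0  -1  -3 ]
[  0   8  -5 ]
R3 <- R3 - (-8)*R2:  [   0    0  -29 ]
Upper-triangular form:
[ -3   8    5 ]
[  0  -1   -3 ]
[  0   0  -29 ]
det(A) = (-1)^1 * (-3) * (-1) * (-29) = 87  (1 row swap -> sign -1)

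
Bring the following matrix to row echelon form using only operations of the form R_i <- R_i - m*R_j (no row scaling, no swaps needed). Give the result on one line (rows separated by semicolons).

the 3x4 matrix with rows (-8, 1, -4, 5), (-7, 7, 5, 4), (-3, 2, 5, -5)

REF = [-8 1 -4 5; 0 49/8 17/2 -3/8; 0 0 208/49 -332/49]

Forward elimination:
R2 <- R2 - (7/8)*R1:  [    0  49/8  17/2  -3/8 ]
R3 <- R3 - (3/8)*R1:  [     0   13/8   13/2  -55/8 ]
R3 <- R3 - (13/49)*R2:  [       0        0   208/49  -332/49 ]
Row echelon form:
[ -8     1      -4        5 ]
[  0  49/8    17/2     -3/8 ]
[  0     0  208/49  -332/49 ]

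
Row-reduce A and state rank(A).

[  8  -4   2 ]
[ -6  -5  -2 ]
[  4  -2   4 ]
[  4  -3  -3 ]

Row reduction:
R2 <- R2 - (-3/4)*R1:  [    0    -8  -1/2 ]
R3 <- R3 - (1/2)*R1:  [ 0  0  3 ]
R4 <- R4 - (1/2)*R1:  [  0  -1  -4 ]
R4 <- R4 - (1/8)*R2:  [      0       0  -63/16 ]
R4 <- R4 - (-21/16)*R3:  [ 0  0  0 ]
Row echelon form:
[ 8  -4     2 ]
[ 0  -8  -1/2 ]
[ 0   0     3 ]
[ 0   0     0 ]
Nonzero rows / pivot columns: 3

rank(A) = 3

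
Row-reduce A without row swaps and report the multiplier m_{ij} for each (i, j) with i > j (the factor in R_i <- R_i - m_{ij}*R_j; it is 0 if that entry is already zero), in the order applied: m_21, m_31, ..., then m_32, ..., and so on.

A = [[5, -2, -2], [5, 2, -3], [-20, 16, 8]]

Forward elimination:
R2 <- R2 - (1)*R1:  [  0   4  -1 ]
R3 <- R3 - (-4)*R1:  [ 0  8  0 ]
R3 <- R3 - (2)*R2:  [ 0  0  2 ]
Multipliers (in order of application): m_{21} = 1, m_{31} = -4, m_{32} = 2

multipliers: 1, -4, 2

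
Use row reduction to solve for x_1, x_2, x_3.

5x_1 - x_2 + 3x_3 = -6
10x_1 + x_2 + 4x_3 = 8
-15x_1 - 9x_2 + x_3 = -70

(2, 4, -4)

Forward elimination on [A|b]:
R2 <- R2 - (2)*R1:  [  0   3  -2  20 ]
R3 <- R3 - (-3)*R1:  [   0  -12   10  -88 ]
R3 <- R3 - (-4)*R2:  [  0   0   2  -8 ]
Row echelon form:
[ 5  -1   3  |  -6 ]
[ 0   3  -2  |  20 ]
[ 0   0   2  |  -8 ]
Back-substitution:
x_3 = (-8) / 2 = -4
x_2 = (20 - (-2)*(-4)) / 3 = 4
x_1 = (-6 - (-1)*(4) - (3)*(-4)) / 5 = 2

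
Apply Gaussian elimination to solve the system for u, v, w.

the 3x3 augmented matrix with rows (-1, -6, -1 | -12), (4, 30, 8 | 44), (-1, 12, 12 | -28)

(4, 2, -4)

Forward elimination on [A|b]:
R2 <- R2 - (-4)*R1:  [  0   6   4  -4 ]
R3 <- R3 - (1)*R1:  [   0   18   13  -16 ]
R3 <- R3 - (3)*R2:  [  0   0   1  -4 ]
Row echelon form:
[ -1  -6  -1  |  -12 ]
[  0   6   4  |   -4 ]
[  0   0   1  |   -4 ]
Back-substitution:
w = (-4) / 1 = -4
v = (-4 - (4)*(-4)) / 6 = 2
u = (-12 - (-6)*(2) - (-1)*(-4)) / -1 = 4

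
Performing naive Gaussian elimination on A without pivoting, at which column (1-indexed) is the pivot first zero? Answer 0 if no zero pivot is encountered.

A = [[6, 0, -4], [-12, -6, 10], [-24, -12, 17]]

Naive forward elimination:
R2 <- R2 - (-2)*R1:  [  0  -6   2 ]
R3 <- R3 - (-4)*R1:  [   0  -12    1 ]
R3 <- R3 - (2)*R2:  [  0   0  -3 ]
All pivots nonzero; naive elimination completes without hitting a zero pivot.

first zero-pivot column = 0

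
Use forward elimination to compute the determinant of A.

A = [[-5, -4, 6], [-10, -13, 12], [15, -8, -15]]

Forward elimination:
R2 <- R2 - (2)*R1:  [  0  -5   0 ]
R3 <- R3 - (-3)*R1:  [   0  -20    3 ]
R3 <- R3 - (4)*R2:  [ 0  0  3 ]
Upper-triangular form:
[ -5  -4  6 ]
[  0  -5  0 ]
[  0   0  3 ]
det(A) = (-1)^0 * (-5) * (-5) * (3) = 75  (0 row swaps -> sign +1)

det(A) = 75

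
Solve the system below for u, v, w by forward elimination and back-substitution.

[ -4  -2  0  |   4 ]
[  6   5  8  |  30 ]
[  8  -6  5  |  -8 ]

(-2, 2, 4)

Forward elimination on [A|b]:
R2 <- R2 - (-3/2)*R1:  [  0   2   8  36 ]
R3 <- R3 - (-2)*R1:  [   0  -10    5    0 ]
R3 <- R3 - (-5)*R2:  [   0    0   45  180 ]
Row echelon form:
[ -4  -2   0  |    4 ]
[  0   2   8  |   36 ]
[  0   0  45  |  180 ]
Back-substitution:
w = (180) / 45 = 4
v = (36 - (8)*(4)) / 2 = 2
u = (4 - (-2)*(2)) / -4 = -2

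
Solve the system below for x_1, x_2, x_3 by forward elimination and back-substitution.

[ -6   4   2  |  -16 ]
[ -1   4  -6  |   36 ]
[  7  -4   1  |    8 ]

(4, 4, -4)

Forward elimination on [A|b]:
R2 <- R2 - (1/6)*R1:  [     0   10/3  -19/3  116/3 ]
R3 <- R3 - (-7/6)*R1:  [     0    2/3   10/3  -32/3 ]
R3 <- R3 - (1/5)*R2:  [     0      0   23/5  -92/5 ]
Row echelon form:
[ -6     4      2  |    -16 ]
[  0  10/3  -19/3  |  116/3 ]
[  0     0   23/5  |  -92/5 ]
Back-substitution:
x_3 = (-92/5) / (23/5) = -4
x_2 = (116/3 - (-19/3)*(-4)) / (10/3) = 4
x_1 = (-16 - (4)*(4) - (2)*(-4)) / -6 = 4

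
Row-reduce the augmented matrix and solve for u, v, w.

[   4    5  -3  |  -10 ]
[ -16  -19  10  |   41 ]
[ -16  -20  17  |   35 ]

(-2, -1, -1)

Forward elimination on [A|b]:
R2 <- R2 - (-4)*R1:  [  0   1  -2   1 ]
R3 <- R3 - (-4)*R1:  [  0   0   5  -5 ]
Row echelon form:
[ 4  5  -3  |  -10 ]
[ 0  1  -2  |    1 ]
[ 0  0   5  |   -5 ]
Back-substitution:
w = (-5) / 5 = -1
v = (1 - (-2)*(-1)) / 1 = -1
u = (-10 - (5)*(-1) - (-3)*(-1)) / 4 = -2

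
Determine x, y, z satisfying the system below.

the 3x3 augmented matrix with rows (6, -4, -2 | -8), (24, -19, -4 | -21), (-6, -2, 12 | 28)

Forward elimination on [A|b]:
R2 <- R2 - (4)*R1:  [  0  -3   4  11 ]
R3 <- R3 - (-1)*R1:  [  0  -6  10  20 ]
R3 <- R3 - (2)*R2:  [  0   0   2  -2 ]
Row echelon form:
[ 6  -4  -2  |  -8 ]
[ 0  -3   4  |  11 ]
[ 0   0   2  |  -2 ]
Back-substitution:
z = (-2) / 2 = -1
y = (11 - (4)*(-1)) / -3 = -5
x = (-8 - (-4)*(-5) - (-2)*(-1)) / 6 = -5

(-5, -5, -1)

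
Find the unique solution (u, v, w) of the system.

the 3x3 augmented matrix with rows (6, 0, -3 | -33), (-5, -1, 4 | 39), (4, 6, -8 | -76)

Forward elimination on [A|b]:
R2 <- R2 - (-5/6)*R1:  [    0    -1   3/2  23/2 ]
R3 <- R3 - (2/3)*R1:  [   0    6   -6  -54 ]
R3 <- R3 - (-6)*R2:  [  0   0   3  15 ]
Row echelon form:
[ 6   0   -3  |   -33 ]
[ 0  -1  3/2  |  23/2 ]
[ 0   0    3  |    15 ]
Back-substitution:
w = (15) / 3 = 5
v = (23/2 - (3/2)*(5)) / -1 = -4
u = (-33 - (-3)*(5)) / 6 = -3

(-3, -4, 5)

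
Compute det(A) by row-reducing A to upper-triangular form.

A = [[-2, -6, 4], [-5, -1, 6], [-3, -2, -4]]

det(A) = 224

Forward elimination:
R2 <- R2 - (5/2)*R1:  [  0  14  -4 ]
R3 <- R3 - (3/2)*R1:  [   0    7  -10 ]
R3 <- R3 - (1/2)*R2:  [  0   0  -8 ]
Upper-triangular form:
[ -2  -6   4 ]
[  0  14  -4 ]
[  0   0  -8 ]
det(A) = (-1)^0 * (-2) * (14) * (-8) = 224  (0 row swaps -> sign +1)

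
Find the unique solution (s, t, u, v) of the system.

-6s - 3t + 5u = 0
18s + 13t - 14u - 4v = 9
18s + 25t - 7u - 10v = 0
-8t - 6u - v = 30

Forward elimination on [A|b]:
R2 <- R2 - (-3)*R1:  [  0   4   1  -4   9 ]
R3 <- R3 - (-3)*R1:  [   0   16    8  -10    0 ]
R3 <- R3 - (4)*R2:  [   0    0    4    6  -36 ]
R4 <- R4 - (-2)*R2:  [  0   0  -4  -9  48 ]
R4 <- R4 - (-1)*R3:  [  0   0   0  -3  12 ]
Row echelon form:
[ -6  -3  5   0  |    0 ]
[  0   4  1  -4  |    9 ]
[  0   0  4   6  |  -36 ]
[  0   0  0  -3  |   12 ]
Back-substitution:
v = (12) / -3 = -4
u = (-36 - (6)*(-4)) / 4 = -3
t = (9 - (1)*(-3) - (-4)*(-4)) / 4 = -1
s = (0 - (-3)*(-1) - (5)*(-3)) / -6 = -2

(-2, -1, -3, -4)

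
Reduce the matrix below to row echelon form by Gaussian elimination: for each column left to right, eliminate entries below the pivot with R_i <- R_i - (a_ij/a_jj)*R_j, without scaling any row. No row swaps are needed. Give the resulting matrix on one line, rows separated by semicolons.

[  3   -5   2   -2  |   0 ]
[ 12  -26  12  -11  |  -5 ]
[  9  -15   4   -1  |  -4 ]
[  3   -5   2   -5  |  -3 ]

Forward elimination:
R2 <- R2 - (4)*R1:  [  0  -6   4  -3  -5 ]
R3 <- R3 - (3)*R1:  [  0   0  -2   5  -4 ]
R4 <- R4 - (1)*R1:  [  0   0   0  -3  -3 ]
Row echelon form:
[ 3  -5   2  -2  |   0 ]
[ 0  -6   4  -3  |  -5 ]
[ 0   0  -2   5  |  -4 ]
[ 0   0   0  -3  |  -3 ]

REF = [3 -5 2 -2 0; 0 -6 4 -3 -5; 0 0 -2 5 -4; 0 0 0 -3 -3]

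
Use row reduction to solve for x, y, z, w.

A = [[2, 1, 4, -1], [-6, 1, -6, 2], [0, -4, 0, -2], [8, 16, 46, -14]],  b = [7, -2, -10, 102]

Forward elimination on [A|b]:
R2 <- R2 - (-3)*R1:  [  0   4   6  -1  19 ]
R4 <- R4 - (4)*R1:  [   0   12   30  -10   74 ]
R3 <- R3 - (-1)*R2:  [  0   0   6  -3   9 ]
R4 <- R4 - (3)*R2:  [  0   0  12  -7  17 ]
R4 <- R4 - (2)*R3:  [  0   0   0  -1  -1 ]
Row echelon form:
[ 2  1  4  -1  |   7 ]
[ 0  4  6  -1  |  19 ]
[ 0  0  6  -3  |   9 ]
[ 0  0  0  -1  |  -1 ]
Back-substitution:
w = (-1) / -1 = 1
z = (9 - (-3)*(1)) / 6 = 2
y = (19 - (6)*(2) - (-1)*(1)) / 4 = 2
x = (7 - (1)*(2) - (4)*(2) - (-1)*(1)) / 2 = -1

(-1, 2, 2, 1)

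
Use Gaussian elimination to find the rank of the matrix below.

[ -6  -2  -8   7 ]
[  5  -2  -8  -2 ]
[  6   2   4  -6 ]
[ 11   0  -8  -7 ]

Row reduction:
R2 <- R2 - (-5/6)*R1:  [     0  -11/3  -44/3   23/6 ]
R3 <- R3 - (-1)*R1:  [  0   0  -4   1 ]
R4 <- R4 - (-11/6)*R1:  [     0  -11/3  -68/3   35/6 ]
R4 <- R4 - (1)*R2:  [  0   0  -8   2 ]
R4 <- R4 - (2)*R3:  [ 0  0  0  0 ]
Row echelon form:
[ -6     -2     -8     7 ]
[  0  -11/3  -44/3  23/6 ]
[  0      0     -4     1 ]
[  0      0      0     0 ]
Nonzero rows / pivot columns: 3

rank(A) = 3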